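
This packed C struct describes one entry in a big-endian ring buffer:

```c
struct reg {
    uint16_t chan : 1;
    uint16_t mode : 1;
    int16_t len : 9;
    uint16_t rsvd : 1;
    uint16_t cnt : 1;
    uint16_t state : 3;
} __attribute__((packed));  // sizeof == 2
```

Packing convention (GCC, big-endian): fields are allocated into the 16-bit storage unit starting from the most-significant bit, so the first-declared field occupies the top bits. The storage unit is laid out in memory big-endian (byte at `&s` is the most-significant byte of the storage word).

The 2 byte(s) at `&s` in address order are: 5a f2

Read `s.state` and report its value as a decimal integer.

2

[0]=0x5a [1]=0xf2 (big-endian) → word 0x5af2
chan [15+:1] = (word>>15) & 0x1 = 0
mode [14+:1] = (word>>14) & 0x1 = 1
len [5+:9] = (word>>5) & 0x1ff = 215
rsvd [4+:1] = (word>>4) & 0x1 = 1
cnt [3+:1] = (word>>3) & 0x1 = 0
state [0+:3] = (word>>0) & 0x7 = 2  ←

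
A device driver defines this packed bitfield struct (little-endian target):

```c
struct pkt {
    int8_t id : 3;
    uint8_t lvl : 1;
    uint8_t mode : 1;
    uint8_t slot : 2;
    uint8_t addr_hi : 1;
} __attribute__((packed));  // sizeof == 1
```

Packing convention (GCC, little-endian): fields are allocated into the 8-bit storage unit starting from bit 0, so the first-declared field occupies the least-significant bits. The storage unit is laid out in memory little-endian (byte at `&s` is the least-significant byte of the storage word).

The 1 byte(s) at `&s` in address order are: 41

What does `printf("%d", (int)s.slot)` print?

[0]=0x41 (little-endian) → word 0x41
id:3 @ bit 0 → (0x41>>0)&0x7 = 0x1
lvl:1 @ bit 3 → (0x41>>3)&0x1 = 0x0
mode:1 @ bit 4 → (0x41>>4)&0x1 = 0x0
slot:2 @ bit 5 → (0x41>>5)&0x3 = 0x2  ←
addr_hi:1 @ bit 7 → (0x41>>7)&0x1 = 0x0

2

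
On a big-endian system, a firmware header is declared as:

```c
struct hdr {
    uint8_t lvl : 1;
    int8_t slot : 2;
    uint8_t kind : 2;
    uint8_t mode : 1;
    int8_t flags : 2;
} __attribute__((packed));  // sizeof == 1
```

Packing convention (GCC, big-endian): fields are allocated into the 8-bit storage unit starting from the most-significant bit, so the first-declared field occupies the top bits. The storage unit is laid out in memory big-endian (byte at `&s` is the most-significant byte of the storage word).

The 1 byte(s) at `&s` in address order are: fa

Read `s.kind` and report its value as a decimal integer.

[0]=0xfa (big-endian) → word 0xfa
lvl [7+:1] = (word>>7) & 0x1 = 1
slot [5+:2] = (word>>5) & 0x3 = 3
kind [3+:2] = (word>>3) & 0x3 = 3  ←
mode [2+:1] = (word>>2) & 0x1 = 0
flags [0+:2] = (word>>0) & 0x3 = 2

3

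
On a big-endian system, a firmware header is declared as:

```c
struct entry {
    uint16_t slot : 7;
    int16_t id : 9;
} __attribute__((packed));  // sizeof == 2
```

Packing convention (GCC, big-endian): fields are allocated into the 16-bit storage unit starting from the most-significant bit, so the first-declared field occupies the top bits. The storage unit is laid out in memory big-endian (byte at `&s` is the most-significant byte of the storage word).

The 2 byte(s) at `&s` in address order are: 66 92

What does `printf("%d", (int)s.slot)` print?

51

[0]=0x66 [1]=0x92 (big-endian) → word 0x6692
slot [9+:7] = (word>>9) & 0x7f = 51  ←
id [0+:9] = (word>>0) & 0x1ff = 146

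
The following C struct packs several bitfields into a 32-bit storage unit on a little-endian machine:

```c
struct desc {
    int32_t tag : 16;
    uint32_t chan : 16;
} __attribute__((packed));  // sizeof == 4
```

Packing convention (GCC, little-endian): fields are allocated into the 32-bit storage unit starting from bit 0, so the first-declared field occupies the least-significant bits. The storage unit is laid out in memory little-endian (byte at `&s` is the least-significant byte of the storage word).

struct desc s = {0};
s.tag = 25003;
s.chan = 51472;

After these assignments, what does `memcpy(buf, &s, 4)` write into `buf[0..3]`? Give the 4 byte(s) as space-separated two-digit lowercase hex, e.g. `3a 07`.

[0+:16] tag=25003 & 0xffff = 0x61ab; word=0x000061ab
[16+:16] chan=51472 & 0xffff = 0xc910; word=0xc91061ab
word = 0xc91061ab → little-endian bytes:
  [0]=0xab  [1]=0x61  [2]=0x10  [3]=0xc9

ab 61 10 c9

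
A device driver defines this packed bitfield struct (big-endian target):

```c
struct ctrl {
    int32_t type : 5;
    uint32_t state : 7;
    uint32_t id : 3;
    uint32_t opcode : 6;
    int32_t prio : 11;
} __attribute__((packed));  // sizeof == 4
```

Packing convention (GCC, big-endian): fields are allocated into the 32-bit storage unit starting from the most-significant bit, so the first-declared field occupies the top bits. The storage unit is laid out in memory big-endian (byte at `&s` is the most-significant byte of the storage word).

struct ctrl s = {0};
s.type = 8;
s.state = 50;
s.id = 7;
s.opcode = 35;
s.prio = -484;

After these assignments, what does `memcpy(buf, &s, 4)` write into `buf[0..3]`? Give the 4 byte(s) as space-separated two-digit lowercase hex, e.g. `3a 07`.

43 2f 1e 1c

[27+:5] type=8 & 0x1f = 0x8; word=0x40000000
[20+:7] state=50 & 0x7f = 0x32; word=0x43200000
[17+:3] id=7 & 0x7 = 0x7; word=0x432e0000
[11+:6] opcode=35 & 0x3f = 0x23; word=0x432f1800
[0+:11] prio=-484 & 0x7ff = 0x61c; word=0x432f1e1c
word = 0x432f1e1c → big-endian bytes:
  [0]=0x43  [1]=0x2f  [2]=0x1e  [3]=0x1c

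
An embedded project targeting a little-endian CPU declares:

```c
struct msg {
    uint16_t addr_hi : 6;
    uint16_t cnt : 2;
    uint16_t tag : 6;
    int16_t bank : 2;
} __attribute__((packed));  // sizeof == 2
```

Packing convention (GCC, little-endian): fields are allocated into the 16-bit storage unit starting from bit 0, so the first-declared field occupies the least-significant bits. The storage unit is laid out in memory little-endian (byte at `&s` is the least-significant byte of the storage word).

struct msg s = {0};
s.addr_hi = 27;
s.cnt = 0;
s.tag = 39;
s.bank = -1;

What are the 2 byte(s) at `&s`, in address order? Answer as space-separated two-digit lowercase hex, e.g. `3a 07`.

1b e7

[0+:6] addr_hi=27 & 0x3f = 0x1b; word=0x001b
[6+:2] cnt=0 & 0x3 = 0x0; word=0x001b
[8+:6] tag=39 & 0x3f = 0x27; word=0x271b
[14+:2] bank=-1 & 0x3 = 0x3; word=0xe71b
word = 0xe71b → little-endian bytes:
  [0]=0x1b  [1]=0xe7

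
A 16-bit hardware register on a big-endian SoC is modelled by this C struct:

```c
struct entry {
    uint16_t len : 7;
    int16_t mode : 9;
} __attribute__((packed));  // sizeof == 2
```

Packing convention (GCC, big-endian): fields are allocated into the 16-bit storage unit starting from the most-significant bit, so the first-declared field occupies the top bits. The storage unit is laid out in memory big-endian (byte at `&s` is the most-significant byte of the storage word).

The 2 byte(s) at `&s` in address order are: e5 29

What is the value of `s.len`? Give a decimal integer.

114

[0]=0xe5 [1]=0x29 (big-endian) → word 0xe529
len:7 @ bit 9 → (0xe529>>9)&0x7f = 0x72  ←
mode:9 @ bit 0 → (0xe529>>0)&0x1ff = 0x129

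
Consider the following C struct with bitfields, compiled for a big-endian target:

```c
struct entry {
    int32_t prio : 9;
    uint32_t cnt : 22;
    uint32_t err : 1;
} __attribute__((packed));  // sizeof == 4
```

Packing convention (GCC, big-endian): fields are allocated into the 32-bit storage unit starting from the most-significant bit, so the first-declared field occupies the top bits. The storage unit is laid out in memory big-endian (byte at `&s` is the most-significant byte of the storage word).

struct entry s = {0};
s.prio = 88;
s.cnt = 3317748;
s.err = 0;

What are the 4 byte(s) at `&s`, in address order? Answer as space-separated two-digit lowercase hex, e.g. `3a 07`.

[23+:9] prio=88 & 0x1ff = 0x58; word=0x2c000000
[1+:22] cnt=3317748 & 0x3fffff = 0x329ff4; word=0x2c653fe8
[0+:1] err=0 & 0x1 = 0x0; word=0x2c653fe8
word = 0x2c653fe8 → big-endian bytes:
  [0]=0x2c  [1]=0x65  [2]=0x3f  [3]=0xe8

2c 65 3f e8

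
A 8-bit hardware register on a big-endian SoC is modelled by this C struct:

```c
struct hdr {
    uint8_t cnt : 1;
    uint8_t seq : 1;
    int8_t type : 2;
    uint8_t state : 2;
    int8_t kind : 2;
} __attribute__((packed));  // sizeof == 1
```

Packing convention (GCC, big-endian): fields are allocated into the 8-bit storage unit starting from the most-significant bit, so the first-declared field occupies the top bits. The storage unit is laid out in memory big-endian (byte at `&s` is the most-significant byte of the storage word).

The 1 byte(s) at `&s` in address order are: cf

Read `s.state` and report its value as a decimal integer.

[0]=0xcf (big-endian) → word 0xcf
cnt [7+:1] = (word>>7) & 0x1 = 1
seq [6+:1] = (word>>6) & 0x1 = 1
type [4+:2] = (word>>4) & 0x3 = 0
state [2+:2] = (word>>2) & 0x3 = 3  ←
kind [0+:2] = (word>>0) & 0x3 = 3

3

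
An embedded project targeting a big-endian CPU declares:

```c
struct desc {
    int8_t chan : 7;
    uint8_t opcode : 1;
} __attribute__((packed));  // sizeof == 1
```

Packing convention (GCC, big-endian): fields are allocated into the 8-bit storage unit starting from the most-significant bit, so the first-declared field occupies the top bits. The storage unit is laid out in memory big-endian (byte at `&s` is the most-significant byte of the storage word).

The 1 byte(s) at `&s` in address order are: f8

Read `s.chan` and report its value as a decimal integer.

-4

[0]=0xf8 (big-endian) → word 0xf8
chan:7 @ bit 1 → (0xf8>>1)&0x7f = 0x7c  ←
opcode:1 @ bit 0 → (0xf8>>0)&0x1 = 0x0
chan signed 7b, MSB=1: 124 - 128 = -4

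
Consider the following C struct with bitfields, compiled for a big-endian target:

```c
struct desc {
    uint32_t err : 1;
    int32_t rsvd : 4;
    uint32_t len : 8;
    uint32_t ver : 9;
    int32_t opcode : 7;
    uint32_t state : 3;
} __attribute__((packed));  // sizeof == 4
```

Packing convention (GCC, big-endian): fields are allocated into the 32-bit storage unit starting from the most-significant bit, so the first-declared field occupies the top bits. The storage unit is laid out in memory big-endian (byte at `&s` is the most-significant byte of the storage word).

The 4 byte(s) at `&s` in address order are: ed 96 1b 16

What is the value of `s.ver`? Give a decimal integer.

[0]=0xed [1]=0x96 [2]=0x1b [3]=0x16 (big-endian) → word 0xed961b16
err [31+:1] = (word>>31) & 0x1 = 1
rsvd [27+:4] = (word>>27) & 0xf = 13
len [19+:8] = (word>>19) & 0xff = 178
ver [10+:9] = (word>>10) & 0x1ff = 390  ←
opcode [3+:7] = (word>>3) & 0x7f = 98
state [0+:3] = (word>>0) & 0x7 = 6

390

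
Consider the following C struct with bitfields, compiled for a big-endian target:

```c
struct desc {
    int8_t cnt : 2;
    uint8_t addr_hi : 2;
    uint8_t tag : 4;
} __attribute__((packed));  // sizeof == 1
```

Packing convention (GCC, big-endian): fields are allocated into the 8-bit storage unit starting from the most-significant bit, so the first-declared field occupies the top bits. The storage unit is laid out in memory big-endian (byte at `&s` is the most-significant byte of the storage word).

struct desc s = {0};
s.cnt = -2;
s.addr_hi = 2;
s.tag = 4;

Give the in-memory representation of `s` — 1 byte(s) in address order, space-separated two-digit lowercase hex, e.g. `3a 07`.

a4

[6+:2] cnt=-2 & 0x3 = 0x2; word=0x80
[4+:2] addr_hi=2 & 0x3 = 0x2; word=0xa0
[0+:4] tag=4 & 0xf = 0x4; word=0xa4
word = 0xa4 → big-endian bytes:
  [0]=0xa4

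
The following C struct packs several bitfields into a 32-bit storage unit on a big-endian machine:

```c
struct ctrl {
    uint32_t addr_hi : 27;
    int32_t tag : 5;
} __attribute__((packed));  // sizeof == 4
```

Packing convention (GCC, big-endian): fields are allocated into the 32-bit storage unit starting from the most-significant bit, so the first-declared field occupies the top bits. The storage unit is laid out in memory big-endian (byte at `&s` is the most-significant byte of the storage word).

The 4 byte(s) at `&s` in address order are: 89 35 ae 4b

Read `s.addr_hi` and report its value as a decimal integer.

71937394

[0]=0x89 [1]=0x35 [2]=0xae [3]=0x4b (big-endian) → word 0x8935ae4b
addr_hi:27 @ bit 5 → (0x8935ae4b>>5)&0x7ffffff = 0x449ad72  ←
tag:5 @ bit 0 → (0x8935ae4b>>0)&0x1f = 0xb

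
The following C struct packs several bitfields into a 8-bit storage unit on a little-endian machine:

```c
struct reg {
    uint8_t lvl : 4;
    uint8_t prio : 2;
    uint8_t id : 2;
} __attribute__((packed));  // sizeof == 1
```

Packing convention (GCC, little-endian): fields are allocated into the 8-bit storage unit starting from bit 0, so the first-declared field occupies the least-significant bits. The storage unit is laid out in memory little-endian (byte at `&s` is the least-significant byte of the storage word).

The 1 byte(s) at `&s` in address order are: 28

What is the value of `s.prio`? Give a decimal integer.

[0]=0x28 (little-endian) → word 0x28
lvl:4 @ bit 0 → (0x28>>0)&0xf = 0x8
prio:2 @ bit 4 → (0x28>>4)&0x3 = 0x2  ←
id:2 @ bit 6 → (0x28>>6)&0x3 = 0x0

2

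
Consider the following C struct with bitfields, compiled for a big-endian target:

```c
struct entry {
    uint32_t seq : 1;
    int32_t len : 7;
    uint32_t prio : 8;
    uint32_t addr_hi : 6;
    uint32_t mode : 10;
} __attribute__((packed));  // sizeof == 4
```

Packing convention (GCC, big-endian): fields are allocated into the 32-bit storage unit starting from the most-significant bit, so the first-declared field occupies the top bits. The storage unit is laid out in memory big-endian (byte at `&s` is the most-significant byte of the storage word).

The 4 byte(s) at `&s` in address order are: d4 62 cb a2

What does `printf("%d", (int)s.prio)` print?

[0]=0xd4 [1]=0x62 [2]=0xcb [3]=0xa2 (big-endian) → word 0xd462cba2
seq:1 @ bit 31 → (0xd462cba2>>31)&0x1 = 0x1
len:7 @ bit 24 → (0xd462cba2>>24)&0x7f = 0x54
prio:8 @ bit 16 → (0xd462cba2>>16)&0xff = 0x62  ←
addr_hi:6 @ bit 10 → (0xd462cba2>>10)&0x3f = 0x32
mode:10 @ bit 0 → (0xd462cba2>>0)&0x3ff = 0x3a2

98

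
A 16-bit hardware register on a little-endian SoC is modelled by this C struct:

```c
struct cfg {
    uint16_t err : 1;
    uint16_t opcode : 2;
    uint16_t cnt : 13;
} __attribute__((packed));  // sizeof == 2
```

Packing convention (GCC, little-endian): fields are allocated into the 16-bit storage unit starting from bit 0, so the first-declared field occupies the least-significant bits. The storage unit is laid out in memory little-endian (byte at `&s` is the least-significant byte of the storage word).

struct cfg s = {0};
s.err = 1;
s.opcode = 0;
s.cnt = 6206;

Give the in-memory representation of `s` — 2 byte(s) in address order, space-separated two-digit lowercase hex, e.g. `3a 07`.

[0+:1] err=1 & 0x1 = 0x1; word=0x0001
[1+:2] opcode=0 & 0x3 = 0x0; word=0x0001
[3+:13] cnt=6206 & 0x1fff = 0x183e; word=0xc1f1
word = 0xc1f1 → little-endian bytes:
  [0]=0xf1  [1]=0xc1

f1 c1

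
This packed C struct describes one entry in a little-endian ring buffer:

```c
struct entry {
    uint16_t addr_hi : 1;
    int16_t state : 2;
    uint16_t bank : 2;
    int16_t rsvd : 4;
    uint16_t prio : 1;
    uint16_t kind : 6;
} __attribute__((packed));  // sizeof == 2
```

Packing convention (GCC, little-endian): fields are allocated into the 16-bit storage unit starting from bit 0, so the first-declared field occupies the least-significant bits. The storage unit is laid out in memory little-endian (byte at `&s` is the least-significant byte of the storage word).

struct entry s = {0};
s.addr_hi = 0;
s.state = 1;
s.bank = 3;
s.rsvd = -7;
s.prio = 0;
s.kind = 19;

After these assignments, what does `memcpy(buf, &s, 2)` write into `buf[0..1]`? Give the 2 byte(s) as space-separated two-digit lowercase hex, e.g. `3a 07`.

3a 4d

addr_hi:1 = 0 → 0x0 << 0 → word 0x0000
state:2 = 1 → 0x1 << 1 → word 0x0002
bank:2 = 3 → 0x3 << 3 → word 0x001a
rsvd:4 = -7 → 0x9 << 5 → word 0x013a
prio:1 = 0 → 0x0 << 9 → word 0x013a
kind:6 = 19 → 0x13 << 10 → word 0x4d3a
word = 0x4d3a → little-endian bytes:
  [0]=0x3a  [1]=0x4d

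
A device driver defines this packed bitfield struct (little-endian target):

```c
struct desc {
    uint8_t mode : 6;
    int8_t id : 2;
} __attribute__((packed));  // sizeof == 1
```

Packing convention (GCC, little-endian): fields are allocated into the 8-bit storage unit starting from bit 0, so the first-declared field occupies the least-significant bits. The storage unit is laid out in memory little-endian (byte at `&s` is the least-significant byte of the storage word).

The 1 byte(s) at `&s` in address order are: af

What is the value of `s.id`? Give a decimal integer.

-2

[0]=0xaf (little-endian) → word 0xaf
mode [0+:6] = (word>>0) & 0x3f = 47
id [6+:2] = (word>>6) & 0x3 = 2  ←
id signed 2b, MSB=1: 2 - 4 = -2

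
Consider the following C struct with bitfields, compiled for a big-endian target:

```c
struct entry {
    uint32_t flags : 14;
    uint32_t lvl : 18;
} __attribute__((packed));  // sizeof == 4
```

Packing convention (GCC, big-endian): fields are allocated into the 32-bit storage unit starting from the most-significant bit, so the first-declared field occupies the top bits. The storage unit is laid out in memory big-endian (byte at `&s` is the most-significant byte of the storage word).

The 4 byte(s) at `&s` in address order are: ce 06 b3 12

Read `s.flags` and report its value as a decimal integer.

13185

[0]=0xce [1]=0x06 [2]=0xb3 [3]=0x12 (big-endian) → word 0xce06b312
flags:14 @ bit 18 → (0xce06b312>>18)&0x3fff = 0x3381  ←
lvl:18 @ bit 0 → (0xce06b312>>0)&0x3ffff = 0x2b312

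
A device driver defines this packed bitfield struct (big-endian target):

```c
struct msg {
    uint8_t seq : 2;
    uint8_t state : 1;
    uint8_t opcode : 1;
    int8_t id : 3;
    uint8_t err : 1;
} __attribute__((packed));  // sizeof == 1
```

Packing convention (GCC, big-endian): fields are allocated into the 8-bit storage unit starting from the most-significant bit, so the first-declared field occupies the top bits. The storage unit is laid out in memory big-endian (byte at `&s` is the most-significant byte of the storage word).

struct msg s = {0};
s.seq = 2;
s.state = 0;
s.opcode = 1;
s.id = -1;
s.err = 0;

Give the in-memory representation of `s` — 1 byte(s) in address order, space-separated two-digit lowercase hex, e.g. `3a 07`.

9e

[6+:2] seq=2 & 0x3 = 0x2; word=0x80
[5+:1] state=0 & 0x1 = 0x0; word=0x80
[4+:1] opcode=1 & 0x1 = 0x1; word=0x90
[1+:3] id=-1 & 0x7 = 0x7; word=0x9e
[0+:1] err=0 & 0x1 = 0x0; word=0x9e
word = 0x9e → big-endian bytes:
  [0]=0x9e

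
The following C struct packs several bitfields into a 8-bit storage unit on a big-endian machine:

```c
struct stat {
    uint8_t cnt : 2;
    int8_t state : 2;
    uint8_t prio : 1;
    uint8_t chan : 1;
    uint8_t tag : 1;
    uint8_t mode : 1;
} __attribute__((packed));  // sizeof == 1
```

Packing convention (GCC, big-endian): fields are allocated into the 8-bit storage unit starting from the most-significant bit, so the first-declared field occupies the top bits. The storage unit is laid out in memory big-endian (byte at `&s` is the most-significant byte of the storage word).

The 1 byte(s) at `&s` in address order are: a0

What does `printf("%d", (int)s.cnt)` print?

[0]=0xa0 (big-endian) → word 0xa0
cnt [6+:2] = (word>>6) & 0x3 = 2  ←
state [4+:2] = (word>>4) & 0x3 = 2
prio [3+:1] = (word>>3) & 0x1 = 0
chan [2+:1] = (word>>2) & 0x1 = 0
tag [1+:1] = (word>>1) & 0x1 = 0
mode [0+:1] = (word>>0) & 0x1 = 0

2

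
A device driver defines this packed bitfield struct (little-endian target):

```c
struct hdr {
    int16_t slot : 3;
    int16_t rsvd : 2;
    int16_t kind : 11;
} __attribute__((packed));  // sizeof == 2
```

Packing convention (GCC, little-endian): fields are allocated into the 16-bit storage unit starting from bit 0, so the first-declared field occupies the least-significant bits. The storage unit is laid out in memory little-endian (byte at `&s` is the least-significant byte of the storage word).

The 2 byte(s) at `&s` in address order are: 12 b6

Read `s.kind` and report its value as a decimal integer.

-592

[0]=0x12 [1]=0xb6 (little-endian) → word 0xb612
slot:3 @ bit 0 → (0xb612>>0)&0x7 = 0x2
rsvd:2 @ bit 3 → (0xb612>>3)&0x3 = 0x2
kind:11 @ bit 5 → (0xb612>>5)&0x7ff = 0x5b0  ←
kind signed 11b, MSB=1: 1456 - 2048 = -592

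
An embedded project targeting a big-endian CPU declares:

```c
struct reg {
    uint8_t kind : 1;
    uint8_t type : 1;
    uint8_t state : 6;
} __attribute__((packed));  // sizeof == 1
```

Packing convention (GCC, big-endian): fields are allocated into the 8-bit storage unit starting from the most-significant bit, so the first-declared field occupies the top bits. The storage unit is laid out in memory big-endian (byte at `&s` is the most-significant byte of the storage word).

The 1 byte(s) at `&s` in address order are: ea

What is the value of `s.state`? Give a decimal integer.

[0]=0xea (big-endian) → word 0xea
kind:1 @ bit 7 → (0xea>>7)&0x1 = 0x1
type:1 @ bit 6 → (0xea>>6)&0x1 = 0x1
state:6 @ bit 0 → (0xea>>0)&0x3f = 0x2a  ←

42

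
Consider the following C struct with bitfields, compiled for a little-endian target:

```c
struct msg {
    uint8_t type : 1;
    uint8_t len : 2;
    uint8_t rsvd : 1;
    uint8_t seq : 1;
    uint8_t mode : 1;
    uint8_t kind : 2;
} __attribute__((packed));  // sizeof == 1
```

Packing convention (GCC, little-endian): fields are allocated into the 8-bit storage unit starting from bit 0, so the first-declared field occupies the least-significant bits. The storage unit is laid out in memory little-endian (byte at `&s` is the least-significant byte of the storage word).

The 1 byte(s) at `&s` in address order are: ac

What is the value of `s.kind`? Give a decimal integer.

2

[0]=0xac (little-endian) → word 0xac
type [0+:1] = (word>>0) & 0x1 = 0
len [1+:2] = (word>>1) & 0x3 = 2
rsvd [3+:1] = (word>>3) & 0x1 = 1
seq [4+:1] = (word>>4) & 0x1 = 0
mode [5+:1] = (word>>5) & 0x1 = 1
kind [6+:2] = (word>>6) & 0x3 = 2  ←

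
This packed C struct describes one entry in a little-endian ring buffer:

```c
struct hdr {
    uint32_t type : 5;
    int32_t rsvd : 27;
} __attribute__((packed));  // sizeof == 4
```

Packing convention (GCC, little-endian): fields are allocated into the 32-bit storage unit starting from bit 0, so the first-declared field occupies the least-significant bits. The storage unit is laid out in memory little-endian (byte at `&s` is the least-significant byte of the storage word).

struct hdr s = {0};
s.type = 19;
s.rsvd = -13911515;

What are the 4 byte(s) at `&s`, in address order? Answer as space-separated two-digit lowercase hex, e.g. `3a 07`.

b3 44 77 e5

type:5 = 19 → 0x13 << 0 → word 0x00000013
rsvd:27 = -13911515 → 0x72bba25 << 5 → word 0xe57744b3
word = 0xe57744b3 → little-endian bytes:
  [0]=0xb3  [1]=0x44  [2]=0x77  [3]=0xe5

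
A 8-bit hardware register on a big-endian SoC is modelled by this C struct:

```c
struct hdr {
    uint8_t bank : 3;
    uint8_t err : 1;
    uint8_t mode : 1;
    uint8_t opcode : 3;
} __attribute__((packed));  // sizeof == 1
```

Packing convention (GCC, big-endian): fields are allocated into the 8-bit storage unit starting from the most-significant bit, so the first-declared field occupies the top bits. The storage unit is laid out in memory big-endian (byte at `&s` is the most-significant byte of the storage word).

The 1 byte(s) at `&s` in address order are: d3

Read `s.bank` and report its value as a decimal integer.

[0]=0xd3 (big-endian) → word 0xd3
bank:3 @ bit 5 → (0xd3>>5)&0x7 = 0x6  ←
err:1 @ bit 4 → (0xd3>>4)&0x1 = 0x1
mode:1 @ bit 3 → (0xd3>>3)&0x1 = 0x0
opcode:3 @ bit 0 → (0xd3>>0)&0x7 = 0x3

6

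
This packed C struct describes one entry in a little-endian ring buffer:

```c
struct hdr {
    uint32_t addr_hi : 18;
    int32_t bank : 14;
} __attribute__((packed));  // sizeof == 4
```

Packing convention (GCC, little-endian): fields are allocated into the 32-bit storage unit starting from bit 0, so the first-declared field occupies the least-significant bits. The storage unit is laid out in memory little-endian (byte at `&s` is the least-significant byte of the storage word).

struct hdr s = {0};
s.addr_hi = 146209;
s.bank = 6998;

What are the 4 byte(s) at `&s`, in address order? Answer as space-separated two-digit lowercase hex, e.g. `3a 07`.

addr_hi:18 = 146209 → 0x23b21 << 0 → word 0x00023b21
bank:14 = 6998 → 0x1b56 << 18 → word 0x6d5a3b21
word = 0x6d5a3b21 → little-endian bytes:
  [0]=0x21  [1]=0x3b  [2]=0x5a  [3]=0x6d

21 3b 5a 6d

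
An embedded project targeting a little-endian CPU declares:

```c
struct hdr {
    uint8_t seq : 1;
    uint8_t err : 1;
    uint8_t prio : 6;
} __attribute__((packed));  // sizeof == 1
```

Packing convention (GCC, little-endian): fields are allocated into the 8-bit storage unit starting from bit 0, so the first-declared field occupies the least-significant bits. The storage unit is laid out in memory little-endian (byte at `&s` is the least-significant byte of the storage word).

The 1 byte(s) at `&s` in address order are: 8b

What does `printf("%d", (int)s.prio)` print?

34

[0]=0x8b (little-endian) → word 0x8b
seq [0+:1] = (word>>0) & 0x1 = 1
err [1+:1] = (word>>1) & 0x1 = 1
prio [2+:6] = (word>>2) & 0x3f = 34  ←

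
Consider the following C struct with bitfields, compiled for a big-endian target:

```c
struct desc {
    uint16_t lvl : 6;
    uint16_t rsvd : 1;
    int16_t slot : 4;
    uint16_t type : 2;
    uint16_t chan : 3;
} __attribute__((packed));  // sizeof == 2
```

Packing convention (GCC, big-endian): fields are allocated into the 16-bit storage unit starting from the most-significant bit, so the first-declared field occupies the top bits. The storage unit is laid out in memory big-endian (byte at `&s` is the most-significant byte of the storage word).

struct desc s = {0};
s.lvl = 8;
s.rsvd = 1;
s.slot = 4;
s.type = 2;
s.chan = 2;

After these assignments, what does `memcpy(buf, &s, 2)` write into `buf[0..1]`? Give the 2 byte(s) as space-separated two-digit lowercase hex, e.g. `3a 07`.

22 92

lvl:6 = 8 → 0x8 << 10 → word 0x2000
rsvd:1 = 1 → 0x1 << 9 → word 0x2200
slot:4 = 4 → 0x4 << 5 → word 0x2280
type:2 = 2 → 0x2 << 3 → word 0x2290
chan:3 = 2 → 0x2 << 0 → word 0x2292
word = 0x2292 → big-endian bytes:
  [0]=0x22  [1]=0x92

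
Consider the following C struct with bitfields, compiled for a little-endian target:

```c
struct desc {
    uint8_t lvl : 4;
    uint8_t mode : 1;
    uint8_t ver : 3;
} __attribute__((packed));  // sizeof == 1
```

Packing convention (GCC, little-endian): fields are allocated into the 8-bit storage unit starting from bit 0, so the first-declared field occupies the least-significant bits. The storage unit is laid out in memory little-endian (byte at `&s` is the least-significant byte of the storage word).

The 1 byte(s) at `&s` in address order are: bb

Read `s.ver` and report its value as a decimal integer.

[0]=0xbb (little-endian) → word 0xbb
lvl [0+:4] = (word>>0) & 0xf = 11
mode [4+:1] = (word>>4) & 0x1 = 1
ver [5+:3] = (word>>5) & 0x7 = 5  ←

5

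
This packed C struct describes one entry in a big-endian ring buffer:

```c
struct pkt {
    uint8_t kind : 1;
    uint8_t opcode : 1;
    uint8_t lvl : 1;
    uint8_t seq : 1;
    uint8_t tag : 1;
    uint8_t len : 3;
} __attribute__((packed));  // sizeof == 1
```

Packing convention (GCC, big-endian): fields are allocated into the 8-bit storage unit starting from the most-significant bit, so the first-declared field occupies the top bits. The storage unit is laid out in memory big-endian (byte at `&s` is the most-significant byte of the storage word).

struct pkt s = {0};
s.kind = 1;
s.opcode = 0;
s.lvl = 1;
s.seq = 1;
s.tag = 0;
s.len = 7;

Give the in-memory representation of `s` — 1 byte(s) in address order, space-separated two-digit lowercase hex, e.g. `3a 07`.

b7

[7+:1] kind=1 & 0x1 = 0x1; word=0x80
[6+:1] opcode=0 & 0x1 = 0x0; word=0x80
[5+:1] lvl=1 & 0x1 = 0x1; word=0xa0
[4+:1] seq=1 & 0x1 = 0x1; word=0xb0
[3+:1] tag=0 & 0x1 = 0x0; word=0xb0
[0+:3] len=7 & 0x7 = 0x7; word=0xb7
word = 0xb7 → big-endian bytes:
  [0]=0xb7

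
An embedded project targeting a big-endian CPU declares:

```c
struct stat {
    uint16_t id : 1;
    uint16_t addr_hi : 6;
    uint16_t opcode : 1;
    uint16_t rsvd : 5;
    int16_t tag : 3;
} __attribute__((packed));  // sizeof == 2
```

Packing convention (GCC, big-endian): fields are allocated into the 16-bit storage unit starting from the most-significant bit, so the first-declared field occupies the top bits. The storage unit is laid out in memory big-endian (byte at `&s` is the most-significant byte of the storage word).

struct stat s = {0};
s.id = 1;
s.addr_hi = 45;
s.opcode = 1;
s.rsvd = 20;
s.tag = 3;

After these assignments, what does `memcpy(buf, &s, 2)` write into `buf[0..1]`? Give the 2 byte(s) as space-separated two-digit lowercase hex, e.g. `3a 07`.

db a3

id:1 = 1 → 0x1 << 15 → word 0x8000
addr_hi:6 = 45 → 0x2d << 9 → word 0xda00
opcode:1 = 1 → 0x1 << 8 → word 0xdb00
rsvd:5 = 20 → 0x14 << 3 → word 0xdba0
tag:3 = 3 → 0x3 << 0 → word 0xdba3
word = 0xdba3 → big-endian bytes:
  [0]=0xdb  [1]=0xa3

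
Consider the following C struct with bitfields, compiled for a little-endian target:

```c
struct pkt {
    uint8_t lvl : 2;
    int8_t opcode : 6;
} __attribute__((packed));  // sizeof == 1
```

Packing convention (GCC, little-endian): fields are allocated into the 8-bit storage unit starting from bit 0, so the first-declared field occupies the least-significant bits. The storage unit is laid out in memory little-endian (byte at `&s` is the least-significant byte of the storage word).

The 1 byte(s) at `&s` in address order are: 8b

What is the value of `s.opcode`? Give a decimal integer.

-30

[0]=0x8b (little-endian) → word 0x8b
lvl:2 @ bit 0 → (0x8b>>0)&0x3 = 0x3
opcode:6 @ bit 2 → (0x8b>>2)&0x3f = 0x22  ←
opcode signed 6b, MSB=1: 34 - 64 = -30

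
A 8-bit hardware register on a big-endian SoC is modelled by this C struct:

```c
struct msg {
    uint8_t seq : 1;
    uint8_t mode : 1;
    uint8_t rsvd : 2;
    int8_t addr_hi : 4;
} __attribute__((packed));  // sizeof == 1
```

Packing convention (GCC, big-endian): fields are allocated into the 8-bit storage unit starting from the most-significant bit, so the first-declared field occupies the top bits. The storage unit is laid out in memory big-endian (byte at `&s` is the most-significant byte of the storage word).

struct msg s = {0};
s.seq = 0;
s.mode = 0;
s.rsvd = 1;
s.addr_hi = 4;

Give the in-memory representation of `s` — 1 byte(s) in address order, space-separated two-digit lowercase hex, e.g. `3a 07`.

seq (1b) val=0 bits=0x0 at bit 7: 0x00
mode (1b) val=0 bits=0x0 at bit 6: 0x00
rsvd (2b) val=1 bits=0x1 at bit 4: 0x10
addr_hi (4b) val=4 bits=0x4 at bit 0: 0x14
word = 0x14 → big-endian bytes:
  [0]=0x14

14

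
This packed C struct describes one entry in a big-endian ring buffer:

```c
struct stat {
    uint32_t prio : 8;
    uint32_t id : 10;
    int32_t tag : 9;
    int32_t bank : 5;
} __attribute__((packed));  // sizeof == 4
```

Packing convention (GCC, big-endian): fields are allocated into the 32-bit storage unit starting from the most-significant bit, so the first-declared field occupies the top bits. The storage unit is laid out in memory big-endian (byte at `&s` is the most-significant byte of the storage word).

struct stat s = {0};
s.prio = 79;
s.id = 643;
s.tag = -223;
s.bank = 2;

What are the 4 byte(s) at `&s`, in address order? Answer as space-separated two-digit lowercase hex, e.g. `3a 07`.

[24+:8] prio=79 & 0xff = 0x4f; word=0x4f000000
[14+:10] id=643 & 0x3ff = 0x283; word=0x4fa0c000
[5+:9] tag=-223 & 0x1ff = 0x121; word=0x4fa0e420
[0+:5] bank=2 & 0x1f = 0x2; word=0x4fa0e422
word = 0x4fa0e422 → big-endian bytes:
  [0]=0x4f  [1]=0xa0  [2]=0xe4  [3]=0x22

4f a0 e4 22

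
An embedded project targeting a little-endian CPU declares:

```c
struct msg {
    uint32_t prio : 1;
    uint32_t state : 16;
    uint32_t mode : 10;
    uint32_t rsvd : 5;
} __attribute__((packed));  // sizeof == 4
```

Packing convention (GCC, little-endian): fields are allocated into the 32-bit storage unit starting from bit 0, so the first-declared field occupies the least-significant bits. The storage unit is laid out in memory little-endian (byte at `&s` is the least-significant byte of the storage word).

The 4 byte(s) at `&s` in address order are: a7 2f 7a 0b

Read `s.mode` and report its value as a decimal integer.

445

[0]=0xa7 [1]=0x2f [2]=0x7a [3]=0x0b (little-endian) → word 0x0b7a2fa7
prio [0+:1] = (word>>0) & 0x1 = 1
state [1+:16] = (word>>1) & 0xffff = 6099
mode [17+:10] = (word>>17) & 0x3ff = 445  ←
rsvd [27+:5] = (word>>27) & 0x1f = 1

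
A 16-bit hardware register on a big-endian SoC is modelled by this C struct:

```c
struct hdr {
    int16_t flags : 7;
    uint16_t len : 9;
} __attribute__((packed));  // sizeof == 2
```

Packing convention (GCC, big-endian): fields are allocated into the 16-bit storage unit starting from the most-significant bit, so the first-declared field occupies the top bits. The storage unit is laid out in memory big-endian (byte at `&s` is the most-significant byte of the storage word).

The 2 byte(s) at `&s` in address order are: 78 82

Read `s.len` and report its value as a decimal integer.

[0]=0x78 [1]=0x82 (big-endian) → word 0x7882
flags [9+:7] = (word>>9) & 0x7f = 60
len [0+:9] = (word>>0) & 0x1ff = 130  ←

130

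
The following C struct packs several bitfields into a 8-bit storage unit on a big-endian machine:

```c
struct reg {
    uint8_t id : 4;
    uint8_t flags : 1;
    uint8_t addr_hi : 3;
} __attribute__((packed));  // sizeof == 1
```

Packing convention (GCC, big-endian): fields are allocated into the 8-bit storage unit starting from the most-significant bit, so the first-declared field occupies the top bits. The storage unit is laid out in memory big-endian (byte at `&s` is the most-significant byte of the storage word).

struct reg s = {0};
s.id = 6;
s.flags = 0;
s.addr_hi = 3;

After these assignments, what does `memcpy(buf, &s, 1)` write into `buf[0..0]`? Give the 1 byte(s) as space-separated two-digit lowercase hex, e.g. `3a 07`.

63

id (4b) val=6 bits=0x6 at bit 4: 0x60
flags (1b) val=0 bits=0x0 at bit 3: 0x60
addr_hi (3b) val=3 bits=0x3 at bit 0: 0x63
word = 0x63 → big-endian bytes:
  [0]=0x63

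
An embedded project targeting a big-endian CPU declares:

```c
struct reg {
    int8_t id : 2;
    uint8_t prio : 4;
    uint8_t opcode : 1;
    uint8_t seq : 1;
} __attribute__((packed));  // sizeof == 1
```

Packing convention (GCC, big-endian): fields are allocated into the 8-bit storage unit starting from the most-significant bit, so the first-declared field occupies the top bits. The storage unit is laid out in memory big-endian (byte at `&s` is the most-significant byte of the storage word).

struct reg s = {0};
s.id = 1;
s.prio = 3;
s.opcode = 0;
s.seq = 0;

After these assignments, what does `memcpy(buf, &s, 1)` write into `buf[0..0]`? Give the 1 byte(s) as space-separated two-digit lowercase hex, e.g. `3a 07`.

[6+:2] id=1 & 0x3 = 0x1; word=0x40
[2+:4] prio=3 & 0xf = 0x3; word=0x4c
[1+:1] opcode=0 & 0x1 = 0x0; word=0x4c
[0+:1] seq=0 & 0x1 = 0x0; word=0x4c
word = 0x4c → big-endian bytes:
  [0]=0x4c

4c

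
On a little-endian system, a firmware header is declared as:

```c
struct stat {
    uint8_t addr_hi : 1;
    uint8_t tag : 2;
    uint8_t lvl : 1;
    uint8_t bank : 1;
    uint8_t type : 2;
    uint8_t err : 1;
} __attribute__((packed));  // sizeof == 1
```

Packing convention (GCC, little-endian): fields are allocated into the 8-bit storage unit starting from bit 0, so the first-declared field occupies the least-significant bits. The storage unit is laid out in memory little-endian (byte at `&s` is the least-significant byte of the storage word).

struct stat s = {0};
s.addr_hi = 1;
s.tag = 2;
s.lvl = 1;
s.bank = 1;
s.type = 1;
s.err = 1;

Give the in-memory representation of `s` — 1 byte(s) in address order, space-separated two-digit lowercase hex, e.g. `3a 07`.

addr_hi:1 = 1 → 0x1 << 0 → word 0x01
tag:2 = 2 → 0x2 << 1 → word 0x05
lvl:1 = 1 → 0x1 << 3 → word 0x0d
bank:1 = 1 → 0x1 << 4 → word 0x1d
type:2 = 1 → 0x1 << 5 → word 0x3d
err:1 = 1 → 0x1 << 7 → word 0xbd
word = 0xbd → little-endian bytes:
  [0]=0xbd

bd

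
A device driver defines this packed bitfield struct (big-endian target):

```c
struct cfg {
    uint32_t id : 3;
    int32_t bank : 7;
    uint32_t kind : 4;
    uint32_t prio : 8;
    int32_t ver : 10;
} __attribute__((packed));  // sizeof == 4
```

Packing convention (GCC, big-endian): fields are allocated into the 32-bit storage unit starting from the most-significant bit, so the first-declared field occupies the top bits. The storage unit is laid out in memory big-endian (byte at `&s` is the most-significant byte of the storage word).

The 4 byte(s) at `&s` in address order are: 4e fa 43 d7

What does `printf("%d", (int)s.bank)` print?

[0]=0x4e [1]=0xfa [2]=0x43 [3]=0xd7 (big-endian) → word 0x4efa43d7
id:3 @ bit 29 → (0x4efa43d7>>29)&0x7 = 0x2
bank:7 @ bit 22 → (0x4efa43d7>>22)&0x7f = 0x3b  ←
kind:4 @ bit 18 → (0x4efa43d7>>18)&0xf = 0xe
prio:8 @ bit 10 → (0x4efa43d7>>10)&0xff = 0x90
ver:10 @ bit 0 → (0x4efa43d7>>0)&0x3ff = 0x3d7
bank signed 7b, MSB=0: value = 59

59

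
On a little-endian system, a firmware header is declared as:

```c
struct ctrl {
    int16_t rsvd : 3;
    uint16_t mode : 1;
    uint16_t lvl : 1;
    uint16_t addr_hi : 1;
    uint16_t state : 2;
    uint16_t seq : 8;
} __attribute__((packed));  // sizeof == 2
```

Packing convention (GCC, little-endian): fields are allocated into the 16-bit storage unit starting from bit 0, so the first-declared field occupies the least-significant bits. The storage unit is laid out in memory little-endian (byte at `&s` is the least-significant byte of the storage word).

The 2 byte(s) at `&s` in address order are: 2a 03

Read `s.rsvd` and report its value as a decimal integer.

2

[0]=0x2a [1]=0x03 (little-endian) → word 0x032a
rsvd:3 @ bit 0 → (0x032a>>0)&0x7 = 0x2  ←
mode:1 @ bit 3 → (0x032a>>3)&0x1 = 0x1
lvl:1 @ bit 4 → (0x032a>>4)&0x1 = 0x0
addr_hi:1 @ bit 5 → (0x032a>>5)&0x1 = 0x1
state:2 @ bit 6 → (0x032a>>6)&0x3 = 0x0
seq:8 @ bit 8 → (0x032a>>8)&0xff = 0x3
rsvd signed 3b, MSB=0: value = 2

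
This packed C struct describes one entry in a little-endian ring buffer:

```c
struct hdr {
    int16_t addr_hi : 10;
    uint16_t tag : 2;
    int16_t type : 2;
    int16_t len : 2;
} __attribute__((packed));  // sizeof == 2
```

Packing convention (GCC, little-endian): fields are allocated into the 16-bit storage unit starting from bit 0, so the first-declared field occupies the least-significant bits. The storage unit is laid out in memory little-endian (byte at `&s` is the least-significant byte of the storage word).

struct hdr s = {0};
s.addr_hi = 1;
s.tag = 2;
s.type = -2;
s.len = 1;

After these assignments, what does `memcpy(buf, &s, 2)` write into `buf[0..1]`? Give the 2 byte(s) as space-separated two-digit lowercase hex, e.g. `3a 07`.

addr_hi (10b) val=1 bits=0x1 at bit 0: 0x0001
tag (2b) val=2 bits=0x2 at bit 10: 0x0801
type (2b) val=-2 bits=0x2 at bit 12: 0x2801
len (2b) val=1 bits=0x1 at bit 14: 0x6801
word = 0x6801 → little-endian bytes:
  [0]=0x01  [1]=0x68

01 68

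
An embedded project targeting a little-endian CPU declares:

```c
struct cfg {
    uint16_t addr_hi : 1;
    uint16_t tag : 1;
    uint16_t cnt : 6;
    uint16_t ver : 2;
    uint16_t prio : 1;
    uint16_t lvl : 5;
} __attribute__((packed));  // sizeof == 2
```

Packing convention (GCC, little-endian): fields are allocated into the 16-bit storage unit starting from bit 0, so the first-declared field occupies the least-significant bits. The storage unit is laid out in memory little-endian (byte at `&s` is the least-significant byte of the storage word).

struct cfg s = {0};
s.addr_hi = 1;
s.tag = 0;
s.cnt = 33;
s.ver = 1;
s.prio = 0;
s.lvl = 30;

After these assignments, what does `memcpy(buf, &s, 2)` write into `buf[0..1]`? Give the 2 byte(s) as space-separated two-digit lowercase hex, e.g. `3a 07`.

addr_hi (1b) val=1 bits=0x1 at bit 0: 0x0001
tag (1b) val=0 bits=0x0 at bit 1: 0x0001
cnt (6b) val=33 bits=0x21 at bit 2: 0x0085
ver (2b) val=1 bits=0x1 at bit 8: 0x0185
prio (1b) val=0 bits=0x0 at bit 10: 0x0185
lvl (5b) val=30 bits=0x1e at bit 11: 0xf185
word = 0xf185 → little-endian bytes:
  [0]=0x85  [1]=0xf1

85 f1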